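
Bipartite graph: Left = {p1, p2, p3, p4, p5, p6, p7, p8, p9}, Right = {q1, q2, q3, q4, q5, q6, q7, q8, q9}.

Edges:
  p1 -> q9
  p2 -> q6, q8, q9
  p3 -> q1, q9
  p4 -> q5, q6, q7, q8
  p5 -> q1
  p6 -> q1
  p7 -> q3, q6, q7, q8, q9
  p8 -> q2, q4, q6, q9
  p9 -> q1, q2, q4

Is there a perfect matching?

The set {p1, p3, p5, p6} has only 2 neighbours ({q1, q9}), so by Hall's theorem at most 7 of the 9 left vertices can be matched.
Hence no matching covers every left vertex.

No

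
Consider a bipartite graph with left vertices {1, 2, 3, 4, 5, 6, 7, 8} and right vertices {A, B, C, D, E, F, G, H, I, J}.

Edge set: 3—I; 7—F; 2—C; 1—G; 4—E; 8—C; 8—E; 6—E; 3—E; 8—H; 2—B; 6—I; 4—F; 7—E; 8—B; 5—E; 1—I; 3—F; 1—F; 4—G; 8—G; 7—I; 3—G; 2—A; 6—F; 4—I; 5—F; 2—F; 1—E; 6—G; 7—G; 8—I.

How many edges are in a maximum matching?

For example, pair 1-I, 2-B, 3-F, 4-G, 5-E, 8-H.
The set {1, 3, 4, 5, 6, 7} has only 4 neighbours ({E, F, G, I}), so by Hall's theorem at most 6 of the 8 left vertices can be matched.

6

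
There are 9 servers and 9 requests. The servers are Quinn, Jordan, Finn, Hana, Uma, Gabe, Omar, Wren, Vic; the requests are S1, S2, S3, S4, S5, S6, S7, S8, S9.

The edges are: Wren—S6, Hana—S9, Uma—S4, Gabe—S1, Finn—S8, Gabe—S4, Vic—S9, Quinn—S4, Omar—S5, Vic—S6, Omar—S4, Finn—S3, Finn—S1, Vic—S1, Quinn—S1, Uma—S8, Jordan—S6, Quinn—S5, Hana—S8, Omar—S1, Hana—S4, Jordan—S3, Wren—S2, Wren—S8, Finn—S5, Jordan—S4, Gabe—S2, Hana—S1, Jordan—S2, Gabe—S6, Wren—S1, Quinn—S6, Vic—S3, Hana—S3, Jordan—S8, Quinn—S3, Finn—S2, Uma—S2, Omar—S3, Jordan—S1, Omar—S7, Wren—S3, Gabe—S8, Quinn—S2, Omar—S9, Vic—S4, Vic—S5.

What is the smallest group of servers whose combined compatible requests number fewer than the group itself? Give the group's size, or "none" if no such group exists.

A matching saturating every server exists, for instance Quinn→S4, Jordan→S1, Finn→S5, Hana→S9, Uma→S8, Gabe→S2, Omar→S7, Wren→S3, Vic→S6.
By Hall's marriage theorem, this means |N(S)| ≥ |S| for every subset S, so no violating subset exists.

none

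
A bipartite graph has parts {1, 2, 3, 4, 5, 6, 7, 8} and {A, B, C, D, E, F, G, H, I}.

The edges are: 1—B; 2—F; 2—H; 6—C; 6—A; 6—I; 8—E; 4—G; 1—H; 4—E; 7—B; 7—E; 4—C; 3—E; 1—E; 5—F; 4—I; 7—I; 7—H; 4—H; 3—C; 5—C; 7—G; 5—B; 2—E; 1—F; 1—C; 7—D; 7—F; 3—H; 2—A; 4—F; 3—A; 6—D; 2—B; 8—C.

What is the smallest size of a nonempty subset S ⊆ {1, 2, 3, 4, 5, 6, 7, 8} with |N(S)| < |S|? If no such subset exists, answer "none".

A matching saturating every left vertex exists, for instance 1→B, 2→A, 3→C, 4→G, 5→F, 6→I, 7→H, 8→E.
By Hall's marriage theorem, this means |N(S)| ≥ |S| for every subset S, so no violating subset exists.

none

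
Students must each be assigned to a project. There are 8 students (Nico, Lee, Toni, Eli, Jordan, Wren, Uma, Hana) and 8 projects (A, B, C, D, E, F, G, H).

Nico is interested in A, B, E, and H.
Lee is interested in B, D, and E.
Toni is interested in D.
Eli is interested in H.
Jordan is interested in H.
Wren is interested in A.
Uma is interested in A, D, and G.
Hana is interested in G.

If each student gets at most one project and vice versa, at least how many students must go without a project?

One maximum matching: Nico-E, Lee-B, Toni-D, Eli-H, Wren-A, Uma-G.
The set {Toni, Eli, Jordan, Wren, Uma, Hana} has only 4 neighbours ({A, D, G, H}), so by Hall's theorem at most 6 of the 8 students can be matched.
That matches 6 of the 8, leaving 2 unmatched; no matching can do better.

2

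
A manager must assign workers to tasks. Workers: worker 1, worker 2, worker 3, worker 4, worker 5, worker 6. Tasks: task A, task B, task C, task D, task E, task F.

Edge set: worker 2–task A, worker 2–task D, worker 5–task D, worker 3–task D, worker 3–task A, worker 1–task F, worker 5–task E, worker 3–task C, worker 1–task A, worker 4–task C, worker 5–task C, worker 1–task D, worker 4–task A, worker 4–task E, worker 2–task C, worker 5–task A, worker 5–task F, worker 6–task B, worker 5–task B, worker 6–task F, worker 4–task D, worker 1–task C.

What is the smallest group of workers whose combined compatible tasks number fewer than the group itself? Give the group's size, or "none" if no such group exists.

A matching saturating every worker exists, for instance worker 1→task F, worker 2→task D, worker 3→task C, worker 4→task E, worker 5→task A, worker 6→task B.
By Hall's marriage theorem, this means |N(S)| ≥ |S| for every subset S, so no violating subset exists.

none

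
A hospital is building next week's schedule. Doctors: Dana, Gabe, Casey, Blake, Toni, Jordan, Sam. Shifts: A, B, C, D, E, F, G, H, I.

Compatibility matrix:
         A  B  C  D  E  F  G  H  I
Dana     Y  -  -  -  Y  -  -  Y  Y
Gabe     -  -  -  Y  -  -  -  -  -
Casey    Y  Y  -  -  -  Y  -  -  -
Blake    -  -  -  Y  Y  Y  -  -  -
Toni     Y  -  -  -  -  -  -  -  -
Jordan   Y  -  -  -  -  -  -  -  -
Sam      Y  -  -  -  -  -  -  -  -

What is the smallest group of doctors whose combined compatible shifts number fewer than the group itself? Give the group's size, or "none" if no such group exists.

2

Take S = {Toni, Jordan}. Its neighbourhood is {A}, so |N(S)| = 1 < |S| = 2.
No single vertex violates Hall's condition since each has at least one neighbour, so 2 is the minimum.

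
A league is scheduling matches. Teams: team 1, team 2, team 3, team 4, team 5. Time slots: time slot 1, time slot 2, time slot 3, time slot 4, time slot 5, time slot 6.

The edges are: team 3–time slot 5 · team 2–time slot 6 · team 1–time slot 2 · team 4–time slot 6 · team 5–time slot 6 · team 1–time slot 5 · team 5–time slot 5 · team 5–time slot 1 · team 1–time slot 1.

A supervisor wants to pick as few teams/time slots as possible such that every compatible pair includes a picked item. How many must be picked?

The 4 edges team 1–time slot 2, team 2–time slot 6, team 3–time slot 5, team 5–time slot 1 form a matching, so any vertex cover needs at least 4 vertices (one per matched edge).
Conversely {team 1, team 3, team 5, time slot 6} meets every edge and has exactly 4 vertices, so 4 is optimal.

4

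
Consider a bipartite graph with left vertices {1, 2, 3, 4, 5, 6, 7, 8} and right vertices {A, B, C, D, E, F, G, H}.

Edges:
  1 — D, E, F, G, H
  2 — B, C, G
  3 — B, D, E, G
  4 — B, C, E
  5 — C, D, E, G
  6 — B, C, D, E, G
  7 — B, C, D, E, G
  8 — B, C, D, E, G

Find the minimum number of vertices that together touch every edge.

{1, B, C, D, E, G} is a vertex cover of size 6: every edge has an endpoint in this set.
No smaller cover exists because 1–H, 2–B, 3–E, 4–C, 5–D, 6–G is a matching of size 6, and a cover must include an endpoint of each of these disjoint edges (König's theorem).

6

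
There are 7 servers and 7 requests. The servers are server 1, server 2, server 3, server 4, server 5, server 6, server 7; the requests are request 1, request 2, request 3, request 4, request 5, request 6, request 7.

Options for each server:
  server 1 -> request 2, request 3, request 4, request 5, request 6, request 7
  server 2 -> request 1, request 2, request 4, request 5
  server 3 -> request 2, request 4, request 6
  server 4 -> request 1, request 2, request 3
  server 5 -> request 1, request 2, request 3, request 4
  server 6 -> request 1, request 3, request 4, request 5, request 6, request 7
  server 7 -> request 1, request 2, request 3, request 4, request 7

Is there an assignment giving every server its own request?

Yes

One maximum matching: server 1-request 4, server 2-request 5, server 3-request 2, server 4-request 3, server 5-request 1, server 6-request 6, server 7-request 7.
Every server is matched, so this is a perfect matching.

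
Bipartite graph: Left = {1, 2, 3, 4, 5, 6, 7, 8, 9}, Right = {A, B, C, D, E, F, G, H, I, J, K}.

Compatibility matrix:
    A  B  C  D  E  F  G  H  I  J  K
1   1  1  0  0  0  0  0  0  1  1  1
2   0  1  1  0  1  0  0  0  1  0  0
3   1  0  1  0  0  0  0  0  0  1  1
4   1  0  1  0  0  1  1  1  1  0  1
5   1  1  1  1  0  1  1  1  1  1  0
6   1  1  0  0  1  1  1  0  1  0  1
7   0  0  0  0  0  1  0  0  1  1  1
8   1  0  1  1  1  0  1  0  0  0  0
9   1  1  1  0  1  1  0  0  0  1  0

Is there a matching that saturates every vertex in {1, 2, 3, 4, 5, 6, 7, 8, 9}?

A valid assignment of size 9: 1→K, 2→B, 3→C, 4→G, 5→H, 6→E, 7→F, 8→A, 9→J.
All 9 left vertices are covered.

Yes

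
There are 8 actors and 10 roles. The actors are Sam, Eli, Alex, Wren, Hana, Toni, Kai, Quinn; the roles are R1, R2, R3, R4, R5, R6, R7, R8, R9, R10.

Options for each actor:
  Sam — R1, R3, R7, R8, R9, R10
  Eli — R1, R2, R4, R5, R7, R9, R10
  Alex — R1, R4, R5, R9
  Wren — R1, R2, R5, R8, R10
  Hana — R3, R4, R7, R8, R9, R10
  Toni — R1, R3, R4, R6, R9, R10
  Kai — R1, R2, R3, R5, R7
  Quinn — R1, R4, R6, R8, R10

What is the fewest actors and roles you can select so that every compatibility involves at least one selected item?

The 8 edges Sam–R1, Eli–R4, Alex–R5, Wren–R10, Hana–R3, Toni–R9, Kai–R2, Quinn–R6 form a matching, so any vertex cover needs at least 8 vertices (one per matched edge).
Conversely {Sam, Eli, Alex, Wren, Hana, Toni, Kai, Quinn} meets every edge and has exactly 8 vertices, so 8 is optimal.

8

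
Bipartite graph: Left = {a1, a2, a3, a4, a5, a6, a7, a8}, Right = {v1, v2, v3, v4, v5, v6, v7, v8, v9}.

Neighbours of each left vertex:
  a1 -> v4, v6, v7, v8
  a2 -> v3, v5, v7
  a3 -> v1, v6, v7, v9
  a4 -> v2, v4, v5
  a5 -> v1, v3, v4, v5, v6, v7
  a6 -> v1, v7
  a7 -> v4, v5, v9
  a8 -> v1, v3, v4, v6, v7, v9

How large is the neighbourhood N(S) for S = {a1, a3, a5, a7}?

8

The union of neighbours of {a1, a3, a5, a7} is {v1, v3, v4, v5, v6, v7, v8, v9}, which has 8 elements.
Since |N(S)| = 8 ≥ |S| = 4, Hall's condition holds for this subset.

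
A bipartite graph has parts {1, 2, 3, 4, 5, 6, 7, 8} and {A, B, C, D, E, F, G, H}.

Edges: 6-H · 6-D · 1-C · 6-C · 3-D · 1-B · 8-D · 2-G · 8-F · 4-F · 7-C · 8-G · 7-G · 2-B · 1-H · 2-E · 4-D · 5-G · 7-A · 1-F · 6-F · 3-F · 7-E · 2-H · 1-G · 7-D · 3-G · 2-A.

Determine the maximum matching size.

One maximum matching: 1→H, 2→E, 3→D, 4→F, 5→G, 6→C, 7→A.
The set {3, 4, 5, 8} has only 3 neighbours ({D, F, G}), so by Hall's theorem at most 7 of the 8 left vertices can be matched.

7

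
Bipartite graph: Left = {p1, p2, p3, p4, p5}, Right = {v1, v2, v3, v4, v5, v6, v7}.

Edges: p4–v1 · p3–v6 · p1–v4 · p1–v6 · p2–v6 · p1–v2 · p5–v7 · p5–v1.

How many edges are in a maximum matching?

One maximum matching: p1–v2, p2–v6, p4–v1, p5–v7.
The set {p2, p3} has only 1 neighbour ({v6}), so by Hall's theorem at most 4 of the 5 left vertices can be matched.

4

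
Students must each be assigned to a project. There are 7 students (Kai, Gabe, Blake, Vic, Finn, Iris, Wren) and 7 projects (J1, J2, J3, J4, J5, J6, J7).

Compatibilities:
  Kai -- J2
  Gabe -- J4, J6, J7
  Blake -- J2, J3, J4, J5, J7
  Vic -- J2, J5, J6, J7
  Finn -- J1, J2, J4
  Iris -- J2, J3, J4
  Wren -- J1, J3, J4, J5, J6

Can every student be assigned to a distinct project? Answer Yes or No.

A valid assignment of size 7: Kai–J2, Gabe–J7, Blake–J3, Vic–J5, Finn–J1, Iris–J4, Wren–J6.
Every student is matched, so this is a perfect matching.

Yes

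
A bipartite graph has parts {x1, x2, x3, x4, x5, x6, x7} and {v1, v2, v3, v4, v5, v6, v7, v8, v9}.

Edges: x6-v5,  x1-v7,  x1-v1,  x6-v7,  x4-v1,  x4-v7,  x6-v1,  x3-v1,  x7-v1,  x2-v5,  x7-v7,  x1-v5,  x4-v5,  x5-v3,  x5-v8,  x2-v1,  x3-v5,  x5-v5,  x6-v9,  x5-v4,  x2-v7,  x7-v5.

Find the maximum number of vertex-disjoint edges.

For example, pair x1–v7, x2–v5, x3–v1, x5–v8, x6–v9.
The set {x1, x2, x3, x4, x7} has only 3 neighbours ({v1, v5, v7}), so by Hall's theorem at most 5 of the 7 left vertices can be matched.

5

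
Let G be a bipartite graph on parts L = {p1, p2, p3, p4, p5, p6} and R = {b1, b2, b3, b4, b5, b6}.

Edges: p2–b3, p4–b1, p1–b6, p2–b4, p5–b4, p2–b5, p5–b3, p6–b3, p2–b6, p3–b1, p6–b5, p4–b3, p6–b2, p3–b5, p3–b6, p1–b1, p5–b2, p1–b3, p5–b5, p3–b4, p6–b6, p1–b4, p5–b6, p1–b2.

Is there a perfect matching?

A valid assignment of size 6: p1→b2, p2→b6, p3→b5, p4→b1, p5→b4, p6→b3.
Every left vertex is matched, so this is a perfect matching.

Yes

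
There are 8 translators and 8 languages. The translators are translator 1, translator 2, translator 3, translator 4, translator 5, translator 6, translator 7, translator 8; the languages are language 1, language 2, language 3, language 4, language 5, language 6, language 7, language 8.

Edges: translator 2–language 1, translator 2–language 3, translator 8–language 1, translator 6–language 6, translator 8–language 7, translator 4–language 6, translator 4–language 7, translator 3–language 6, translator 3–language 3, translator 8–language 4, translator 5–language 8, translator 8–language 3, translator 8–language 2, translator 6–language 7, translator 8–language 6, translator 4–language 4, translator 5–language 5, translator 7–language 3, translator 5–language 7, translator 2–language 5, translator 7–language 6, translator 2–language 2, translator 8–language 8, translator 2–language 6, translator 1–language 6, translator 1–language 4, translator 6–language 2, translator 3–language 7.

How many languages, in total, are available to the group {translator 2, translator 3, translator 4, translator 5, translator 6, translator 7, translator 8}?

8

The union of neighbours of {translator 2, translator 3, translator 4, translator 5, translator 6, translator 7, translator 8} is {language 1, language 2, language 3, language 4, language 5, language 6, language 7, language 8}, which has 8 elements.
Since |N(S)| = 8 ≥ |S| = 7, Hall's condition holds for this subset.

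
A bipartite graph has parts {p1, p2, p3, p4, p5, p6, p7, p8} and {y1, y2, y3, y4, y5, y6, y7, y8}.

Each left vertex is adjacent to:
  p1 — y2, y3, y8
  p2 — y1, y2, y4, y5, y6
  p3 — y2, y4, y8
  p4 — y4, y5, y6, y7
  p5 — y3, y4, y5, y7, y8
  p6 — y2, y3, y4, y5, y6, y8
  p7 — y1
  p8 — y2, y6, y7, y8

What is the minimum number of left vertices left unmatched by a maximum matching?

A valid assignment of size 8: p1-y8, p2-y6, p3-y2, p4-y4, p5-y5, p6-y3, p7-y1, p8-y7.
This saturates every left vertex, so 8 is the maximum.
That matches 8 of the 8, leaving 0 unmatched; no matching can do better.

0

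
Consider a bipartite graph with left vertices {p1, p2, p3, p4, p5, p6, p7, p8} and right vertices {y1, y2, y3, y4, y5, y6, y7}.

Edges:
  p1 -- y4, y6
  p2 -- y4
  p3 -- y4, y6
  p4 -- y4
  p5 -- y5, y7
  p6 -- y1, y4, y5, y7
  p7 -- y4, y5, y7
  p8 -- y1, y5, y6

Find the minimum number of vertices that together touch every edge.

5

The 5 edges p1–y6, p2–y4, p5–y5, p6–y1, p7–y7 form a matching, so any vertex cover needs at least 5 vertices (one per matched edge).
Conversely {y1, y4, y5, y6, y7} meets every edge and has exactly 5 vertices, so 5 is optimal.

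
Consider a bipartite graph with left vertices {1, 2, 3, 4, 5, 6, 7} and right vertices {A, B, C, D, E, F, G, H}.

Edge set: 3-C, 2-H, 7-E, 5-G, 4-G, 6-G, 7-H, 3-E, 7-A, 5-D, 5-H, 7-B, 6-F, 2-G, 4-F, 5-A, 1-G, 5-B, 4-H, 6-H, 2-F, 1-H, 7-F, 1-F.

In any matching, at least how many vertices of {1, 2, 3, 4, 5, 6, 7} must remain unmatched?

1

For example, pair 1-H, 2-G, 3-E, 4-F, 5-B, 7-A.
The set {1, 2, 4, 6} has only 3 neighbours ({F, G, H}), so by Hall's theorem at most 6 of the 7 left vertices can be matched.
That matches 6 of the 7, leaving 1 unmatched; no matching can do better.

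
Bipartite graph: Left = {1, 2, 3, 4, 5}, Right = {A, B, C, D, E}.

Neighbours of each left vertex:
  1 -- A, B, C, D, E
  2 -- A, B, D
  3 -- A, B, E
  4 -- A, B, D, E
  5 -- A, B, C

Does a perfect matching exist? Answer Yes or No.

A valid assignment of size 5: 1→C, 2→D, 3→A, 4→E, 5→B.
All 5 left vertices are covered.

Yes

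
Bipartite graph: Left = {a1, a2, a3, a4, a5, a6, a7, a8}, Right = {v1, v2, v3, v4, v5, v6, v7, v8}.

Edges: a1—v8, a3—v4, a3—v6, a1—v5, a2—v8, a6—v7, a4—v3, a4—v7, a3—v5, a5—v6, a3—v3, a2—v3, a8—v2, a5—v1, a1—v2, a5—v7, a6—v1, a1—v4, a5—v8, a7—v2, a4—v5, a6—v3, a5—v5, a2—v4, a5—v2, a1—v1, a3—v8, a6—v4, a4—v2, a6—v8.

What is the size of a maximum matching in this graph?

7

For example, pair a1–v1, a2–v4, a3–v6, a4–v7, a5–v8, a6–v3, a7–v2.
The set {a7, a8} has only 1 neighbour ({v2}), so by Hall's theorem at most 7 of the 8 left vertices can be matched.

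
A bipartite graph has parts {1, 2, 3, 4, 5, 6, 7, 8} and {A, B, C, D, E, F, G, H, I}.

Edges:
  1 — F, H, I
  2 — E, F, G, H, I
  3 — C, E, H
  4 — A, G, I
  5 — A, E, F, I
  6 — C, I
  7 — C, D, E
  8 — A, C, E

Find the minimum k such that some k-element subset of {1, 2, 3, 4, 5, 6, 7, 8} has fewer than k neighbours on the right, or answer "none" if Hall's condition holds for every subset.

none

A matching saturating every left vertex exists, for instance 1→F, 2→H, 3→C, 4→G, 5→A, 6→I, 7→D, 8→E.
By Hall's marriage theorem, this means |N(S)| ≥ |S| for every subset S, so no violating subset exists.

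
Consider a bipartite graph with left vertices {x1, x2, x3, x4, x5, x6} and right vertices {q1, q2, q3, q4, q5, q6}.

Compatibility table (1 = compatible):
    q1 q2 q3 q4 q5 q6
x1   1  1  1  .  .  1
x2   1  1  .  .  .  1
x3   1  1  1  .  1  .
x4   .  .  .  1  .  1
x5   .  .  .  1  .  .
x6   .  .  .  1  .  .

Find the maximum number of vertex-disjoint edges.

A valid assignment of size 5: x1-q2, x2-q1, x3-q5, x4-q6, x5-q4.
The set {x5, x6} has only 1 neighbour ({q4}), so by Hall's theorem at most 5 of the 6 left vertices can be matched.

5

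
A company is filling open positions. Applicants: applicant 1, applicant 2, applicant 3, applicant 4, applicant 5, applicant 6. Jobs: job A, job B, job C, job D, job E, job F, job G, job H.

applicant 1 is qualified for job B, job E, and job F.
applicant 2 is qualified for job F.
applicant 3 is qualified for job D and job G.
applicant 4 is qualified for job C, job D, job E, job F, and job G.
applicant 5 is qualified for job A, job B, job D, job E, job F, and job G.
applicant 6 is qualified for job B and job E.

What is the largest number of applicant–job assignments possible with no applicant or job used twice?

6

One maximum matching: applicant 1-job B, applicant 2-job F, applicant 3-job G, applicant 4-job C, applicant 5-job D, applicant 6-job E.
All 6 applicants are matched, so no larger matching exists.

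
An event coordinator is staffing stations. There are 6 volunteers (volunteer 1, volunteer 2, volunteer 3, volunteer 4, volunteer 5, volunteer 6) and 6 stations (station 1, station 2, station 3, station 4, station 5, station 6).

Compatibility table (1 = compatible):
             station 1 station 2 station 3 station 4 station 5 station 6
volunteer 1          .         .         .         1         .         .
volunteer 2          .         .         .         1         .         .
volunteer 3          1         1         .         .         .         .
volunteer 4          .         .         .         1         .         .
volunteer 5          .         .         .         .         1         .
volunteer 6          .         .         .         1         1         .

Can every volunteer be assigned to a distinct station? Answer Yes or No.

No

The set {volunteer 1, volunteer 2, volunteer 4, volunteer 5, volunteer 6} has only 2 neighbours ({station 4, station 5}), so by Hall's theorem at most 3 of the 6 volunteers can be matched.
Hence no matching covers every volunteer.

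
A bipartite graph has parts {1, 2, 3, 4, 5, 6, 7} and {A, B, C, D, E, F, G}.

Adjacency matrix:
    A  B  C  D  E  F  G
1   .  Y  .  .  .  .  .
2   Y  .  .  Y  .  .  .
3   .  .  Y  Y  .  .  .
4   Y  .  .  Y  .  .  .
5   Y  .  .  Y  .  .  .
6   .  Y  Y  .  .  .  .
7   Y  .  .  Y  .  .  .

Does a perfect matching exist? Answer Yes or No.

The set {1, 2, 3, 4, 5, 6, 7} has only 4 neighbours ({A, B, C, D}), so by Hall's theorem at most 4 of the 7 left vertices can be matched.
Hence no matching covers every left vertex.

No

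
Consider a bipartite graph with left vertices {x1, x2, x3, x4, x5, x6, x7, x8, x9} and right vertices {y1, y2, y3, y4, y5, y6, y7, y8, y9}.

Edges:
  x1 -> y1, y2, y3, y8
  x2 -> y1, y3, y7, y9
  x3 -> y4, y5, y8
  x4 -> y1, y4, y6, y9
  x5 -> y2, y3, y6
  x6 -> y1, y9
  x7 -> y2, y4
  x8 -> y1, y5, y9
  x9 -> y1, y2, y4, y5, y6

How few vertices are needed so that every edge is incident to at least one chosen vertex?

9

A maximum matching has 9 edges (e.g. x1–y3, x2–y7, x3–y8, x4–y1, x5–y2, x6–y9, x7–y4, x8–y5, x9–y6).
By König's theorem the minimum vertex cover has the same size. One such cover is {x1, x2, x3, x4, x5, x6, x7, x8, x9}.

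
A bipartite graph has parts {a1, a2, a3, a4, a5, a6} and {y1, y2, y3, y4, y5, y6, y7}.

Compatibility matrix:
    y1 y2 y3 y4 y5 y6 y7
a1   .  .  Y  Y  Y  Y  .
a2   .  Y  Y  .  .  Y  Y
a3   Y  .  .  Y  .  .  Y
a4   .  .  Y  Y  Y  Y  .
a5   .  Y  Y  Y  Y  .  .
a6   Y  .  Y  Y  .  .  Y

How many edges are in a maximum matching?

6

For example, pair a1–y5, a2–y7, a3–y1, a4–y4, a5–y2, a6–y3.
This saturates every left vertex, so 6 is the maximum.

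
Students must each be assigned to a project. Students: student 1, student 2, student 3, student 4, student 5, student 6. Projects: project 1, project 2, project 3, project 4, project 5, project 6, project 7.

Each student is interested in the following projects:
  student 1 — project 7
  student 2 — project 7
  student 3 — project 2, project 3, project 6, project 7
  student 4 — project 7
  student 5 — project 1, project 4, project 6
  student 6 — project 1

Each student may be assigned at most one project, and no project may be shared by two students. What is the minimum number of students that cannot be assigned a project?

2

A valid assignment of size 4: student 1→project 7, student 3→project 3, student 5→project 4, student 6→project 1.
The set {student 1, student 2, student 4} has only 1 neighbour ({project 7}), so by Hall's theorem at most 4 of the 6 students can be matched.
That matches 4 of the 6, leaving 2 unmatched; no matching can do better.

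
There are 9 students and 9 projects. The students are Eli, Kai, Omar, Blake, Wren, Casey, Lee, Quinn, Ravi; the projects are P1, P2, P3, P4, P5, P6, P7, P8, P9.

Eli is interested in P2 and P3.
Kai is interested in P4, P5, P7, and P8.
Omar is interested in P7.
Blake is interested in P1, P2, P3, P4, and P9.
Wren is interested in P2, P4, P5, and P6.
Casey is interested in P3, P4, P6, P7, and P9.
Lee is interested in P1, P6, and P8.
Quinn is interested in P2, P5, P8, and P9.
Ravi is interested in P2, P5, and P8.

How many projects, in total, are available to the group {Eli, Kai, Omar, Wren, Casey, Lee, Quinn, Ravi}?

The union of neighbours of {Eli, Kai, Omar, Wren, Casey, Lee, Quinn, Ravi} is {P1, P2, P3, P4, P5, P6, P7, P8, P9}, which has 9 elements.
Since |N(S)| = 9 ≥ |S| = 8, Hall's condition holds for this subset.

9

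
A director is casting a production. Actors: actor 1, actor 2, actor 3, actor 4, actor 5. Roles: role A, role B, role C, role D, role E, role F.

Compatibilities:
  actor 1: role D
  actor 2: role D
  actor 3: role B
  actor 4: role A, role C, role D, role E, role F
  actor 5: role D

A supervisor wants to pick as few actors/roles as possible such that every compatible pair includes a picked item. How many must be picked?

A maximum matching has 3 edges (e.g. actor 1–role D, actor 3–role B, actor 4–role C).
By König's theorem the minimum vertex cover has the same size. One such cover is {actor 3, actor 4, role D}.

3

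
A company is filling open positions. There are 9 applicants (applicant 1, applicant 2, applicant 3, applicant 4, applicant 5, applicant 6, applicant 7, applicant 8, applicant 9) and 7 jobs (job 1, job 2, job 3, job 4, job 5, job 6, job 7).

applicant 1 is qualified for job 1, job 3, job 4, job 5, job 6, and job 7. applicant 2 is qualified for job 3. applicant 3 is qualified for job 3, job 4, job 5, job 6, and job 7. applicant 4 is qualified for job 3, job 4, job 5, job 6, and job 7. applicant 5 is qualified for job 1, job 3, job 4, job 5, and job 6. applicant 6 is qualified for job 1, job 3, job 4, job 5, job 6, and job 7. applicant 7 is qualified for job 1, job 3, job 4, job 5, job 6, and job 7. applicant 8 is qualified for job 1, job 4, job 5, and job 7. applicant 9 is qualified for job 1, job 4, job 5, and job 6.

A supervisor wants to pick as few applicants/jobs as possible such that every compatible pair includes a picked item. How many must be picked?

6

A maximum matching has 6 edges (e.g. applicant 1–job 7, applicant 2–job 3, applicant 3–job 6, applicant 4–job 4, applicant 5–job 1, applicant 6–job 5).
By König's theorem the minimum vertex cover has the same size. One such cover is {job 1, job 3, job 4, job 5, job 6, job 7}.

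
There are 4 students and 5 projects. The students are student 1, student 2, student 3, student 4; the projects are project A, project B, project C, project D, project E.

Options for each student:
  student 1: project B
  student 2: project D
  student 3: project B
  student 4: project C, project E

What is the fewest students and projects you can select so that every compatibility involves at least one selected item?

3

The 3 edges student 1–project B, student 2–project D, student 4–project E form a matching, so any vertex cover needs at least 3 vertices (one per matched edge).
Conversely {student 2, student 4, project B} meets every edge and has exactly 3 vertices, so 3 is optimal.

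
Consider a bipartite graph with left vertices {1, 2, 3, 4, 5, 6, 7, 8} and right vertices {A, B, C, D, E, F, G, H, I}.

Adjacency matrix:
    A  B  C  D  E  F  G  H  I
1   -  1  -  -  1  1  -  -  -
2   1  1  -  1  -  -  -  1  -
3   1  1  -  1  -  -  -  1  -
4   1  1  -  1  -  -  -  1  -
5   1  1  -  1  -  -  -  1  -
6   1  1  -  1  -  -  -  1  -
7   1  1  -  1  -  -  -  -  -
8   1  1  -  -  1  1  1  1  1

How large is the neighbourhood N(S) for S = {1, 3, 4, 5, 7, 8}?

8

The union of neighbours of {1, 3, 4, 5, 7, 8} is {A, B, D, E, F, G, H, I}, which has 8 elements.
Since |N(S)| = 8 ≥ |S| = 6, Hall's condition holds for this subset.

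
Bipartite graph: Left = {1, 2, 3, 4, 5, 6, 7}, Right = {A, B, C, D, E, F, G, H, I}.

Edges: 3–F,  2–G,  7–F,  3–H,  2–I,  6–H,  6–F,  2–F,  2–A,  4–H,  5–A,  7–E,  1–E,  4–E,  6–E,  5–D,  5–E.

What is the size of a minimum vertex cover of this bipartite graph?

5

A maximum matching has 5 edges (e.g. 1–E, 2–I, 3–F, 4–H, 5–D).
By König's theorem the minimum vertex cover has the same size. One such cover is {2, 5, E, F, H}.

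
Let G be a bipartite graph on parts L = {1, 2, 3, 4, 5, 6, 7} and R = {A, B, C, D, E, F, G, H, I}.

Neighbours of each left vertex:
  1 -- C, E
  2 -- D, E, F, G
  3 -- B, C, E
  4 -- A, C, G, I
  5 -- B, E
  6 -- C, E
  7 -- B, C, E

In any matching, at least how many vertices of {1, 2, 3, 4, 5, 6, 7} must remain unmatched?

2

One maximum matching: 1–C, 2–D, 3–E, 4–I, 5–B.
The set {1, 3, 5, 6, 7} has only 3 neighbours ({B, C, E}), so by Hall's theorem at most 5 of the 7 left vertices can be matched.
That matches 5 of the 7, leaving 2 unmatched; no matching can do better.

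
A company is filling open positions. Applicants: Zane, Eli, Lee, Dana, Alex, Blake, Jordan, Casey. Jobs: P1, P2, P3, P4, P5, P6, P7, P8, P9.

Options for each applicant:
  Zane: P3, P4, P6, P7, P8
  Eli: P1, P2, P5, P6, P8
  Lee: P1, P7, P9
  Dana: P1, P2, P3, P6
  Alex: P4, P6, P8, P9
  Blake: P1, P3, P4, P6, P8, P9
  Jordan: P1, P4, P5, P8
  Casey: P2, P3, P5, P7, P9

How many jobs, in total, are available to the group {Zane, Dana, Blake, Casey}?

9

The union of neighbours of {Zane, Dana, Blake, Casey} is {P1, P2, P3, P4, P5, P6, P7, P8, P9}, which has 9 elements.
Since |N(S)| = 9 ≥ |S| = 4, Hall's condition holds for this subset.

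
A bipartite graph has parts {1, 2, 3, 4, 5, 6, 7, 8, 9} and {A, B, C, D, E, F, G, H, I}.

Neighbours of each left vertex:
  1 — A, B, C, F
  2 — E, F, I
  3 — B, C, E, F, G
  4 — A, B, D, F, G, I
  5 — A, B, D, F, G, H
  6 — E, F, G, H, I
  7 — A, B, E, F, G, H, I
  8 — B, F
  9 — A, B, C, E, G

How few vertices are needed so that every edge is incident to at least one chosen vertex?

9

The 9 edges 1–A, 2–F, 3–C, 4–I, 5–D, 6–E, 7–H, 8–B, 9–G form a matching, so any vertex cover needs at least 9 vertices (one per matched edge).
Conversely {1, 2, 3, 4, 5, 6, 7, 8, 9} meets every edge and has exactly 9 vertices, so 9 is optimal.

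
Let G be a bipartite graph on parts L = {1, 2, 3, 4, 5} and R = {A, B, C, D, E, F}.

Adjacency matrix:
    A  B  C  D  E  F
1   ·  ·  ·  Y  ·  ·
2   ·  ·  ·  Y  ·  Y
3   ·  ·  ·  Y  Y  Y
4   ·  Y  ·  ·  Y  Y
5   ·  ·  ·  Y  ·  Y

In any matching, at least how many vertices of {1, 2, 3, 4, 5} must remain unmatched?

1

For example, pair 1–D, 2–F, 3–E, 4–B.
The set {1, 2, 5} has only 2 neighbours ({D, F}), so by Hall's theorem at most 4 of the 5 left vertices can be matched.
That matches 4 of the 5, leaving 1 unmatched; no matching can do better.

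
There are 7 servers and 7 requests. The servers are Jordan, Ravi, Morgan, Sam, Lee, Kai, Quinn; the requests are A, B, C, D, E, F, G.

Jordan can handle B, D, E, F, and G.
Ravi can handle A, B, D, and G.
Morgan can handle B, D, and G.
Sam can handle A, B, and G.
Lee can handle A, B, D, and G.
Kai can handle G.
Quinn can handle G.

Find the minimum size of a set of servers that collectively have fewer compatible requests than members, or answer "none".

Take S = {Kai, Quinn}. Its neighbourhood is {G}, so |N(S)| = 1 < |S| = 2.
No single vertex violates Hall's condition since each has at least one neighbour, so 2 is the minimum.

2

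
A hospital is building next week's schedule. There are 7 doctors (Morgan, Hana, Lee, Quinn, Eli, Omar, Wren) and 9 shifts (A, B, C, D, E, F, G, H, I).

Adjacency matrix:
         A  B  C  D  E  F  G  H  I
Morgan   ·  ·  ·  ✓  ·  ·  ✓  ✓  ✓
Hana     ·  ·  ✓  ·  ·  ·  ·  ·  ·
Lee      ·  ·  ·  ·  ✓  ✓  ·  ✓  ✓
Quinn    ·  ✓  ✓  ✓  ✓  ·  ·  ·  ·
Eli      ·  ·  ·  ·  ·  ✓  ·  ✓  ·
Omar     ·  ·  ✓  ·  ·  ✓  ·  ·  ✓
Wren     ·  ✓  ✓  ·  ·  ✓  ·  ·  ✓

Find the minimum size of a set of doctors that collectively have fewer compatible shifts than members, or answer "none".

A matching saturating every doctor exists, for instance Morgan→G, Hana→C, Lee→H, Quinn→E, Eli→F, Omar→I, Wren→B.
By Hall's marriage theorem, this means |N(S)| ≥ |S| for every subset S, so no violating subset exists.

none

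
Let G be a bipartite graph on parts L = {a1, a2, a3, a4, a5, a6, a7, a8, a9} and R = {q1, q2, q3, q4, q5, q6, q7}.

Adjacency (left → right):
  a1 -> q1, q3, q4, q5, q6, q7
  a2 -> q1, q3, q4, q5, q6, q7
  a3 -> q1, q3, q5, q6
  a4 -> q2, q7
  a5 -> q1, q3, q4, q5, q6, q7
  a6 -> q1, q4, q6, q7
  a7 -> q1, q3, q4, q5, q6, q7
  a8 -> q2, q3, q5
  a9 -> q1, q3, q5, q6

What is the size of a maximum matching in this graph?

7

A valid assignment of size 7: a1→q3, a2→q1, a3→q5, a4→q2, a5→q7, a6→q4, a7→q6.
The set {a1, a2, a3, a4, a5, a6, a7, a8, a9} has only 7 neighbours ({q1, q2, q3, q4, q5, q6, q7}), so by Hall's theorem at most 7 of the 9 left vertices can be matched.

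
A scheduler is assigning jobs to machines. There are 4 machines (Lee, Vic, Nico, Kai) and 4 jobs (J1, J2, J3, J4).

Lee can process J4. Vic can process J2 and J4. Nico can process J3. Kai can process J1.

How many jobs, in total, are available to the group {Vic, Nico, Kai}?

The union of neighbours of {Vic, Nico, Kai} is {J1, J2, J3, J4}, which has 4 elements.
Since |N(S)| = 4 ≥ |S| = 3, Hall's condition holds for this subset.

4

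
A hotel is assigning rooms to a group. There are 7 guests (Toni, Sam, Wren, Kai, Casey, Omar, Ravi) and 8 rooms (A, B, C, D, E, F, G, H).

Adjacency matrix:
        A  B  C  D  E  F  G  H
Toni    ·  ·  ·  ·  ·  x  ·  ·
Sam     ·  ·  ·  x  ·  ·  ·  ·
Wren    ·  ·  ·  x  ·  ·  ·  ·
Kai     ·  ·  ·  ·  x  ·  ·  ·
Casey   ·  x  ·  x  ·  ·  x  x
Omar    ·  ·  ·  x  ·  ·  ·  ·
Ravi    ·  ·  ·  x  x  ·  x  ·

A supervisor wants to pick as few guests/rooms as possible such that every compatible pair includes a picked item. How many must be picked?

5

The 5 edges Toni–F, Sam–D, Kai–E, Casey–B, Ravi–G form a matching, so any vertex cover needs at least 5 vertices (one per matched edge).
Conversely {Toni, Kai, Casey, Ravi, D} meets every edge and has exactly 5 vertices, so 5 is optimal.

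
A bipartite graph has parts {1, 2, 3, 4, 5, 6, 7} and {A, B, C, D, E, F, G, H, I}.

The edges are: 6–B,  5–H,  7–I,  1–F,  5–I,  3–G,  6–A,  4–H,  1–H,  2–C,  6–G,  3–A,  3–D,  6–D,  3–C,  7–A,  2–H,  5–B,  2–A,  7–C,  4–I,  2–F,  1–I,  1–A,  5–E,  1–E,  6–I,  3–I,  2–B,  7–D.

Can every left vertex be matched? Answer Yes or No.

Yes

One maximum matching: 1-F, 2-A, 3-G, 4-H, 5-E, 6-B, 7-I.
All 7 left vertices are covered.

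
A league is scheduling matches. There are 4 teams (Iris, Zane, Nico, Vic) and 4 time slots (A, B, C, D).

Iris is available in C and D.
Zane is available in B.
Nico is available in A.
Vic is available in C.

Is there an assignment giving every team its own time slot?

Yes

One maximum matching: Iris→D, Zane→B, Nico→A, Vic→C.
All 4 teams are covered.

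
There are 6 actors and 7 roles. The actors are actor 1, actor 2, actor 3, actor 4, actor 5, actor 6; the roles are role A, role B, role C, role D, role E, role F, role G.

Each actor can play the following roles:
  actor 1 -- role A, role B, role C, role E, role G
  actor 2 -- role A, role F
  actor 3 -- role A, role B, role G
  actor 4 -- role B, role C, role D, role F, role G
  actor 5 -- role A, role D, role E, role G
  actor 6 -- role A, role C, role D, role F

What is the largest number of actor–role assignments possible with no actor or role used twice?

A valid assignment of size 6: actor 1–role B, actor 2–role F, actor 3–role A, actor 4–role C, actor 5–role G, actor 6–role D.
This saturates every actor, so 6 is the maximum.

6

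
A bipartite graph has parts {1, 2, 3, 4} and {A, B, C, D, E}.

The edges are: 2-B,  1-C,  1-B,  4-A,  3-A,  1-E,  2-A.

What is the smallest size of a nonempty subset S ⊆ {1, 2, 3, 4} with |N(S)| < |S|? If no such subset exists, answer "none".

2

Take S = {3, 4}. Its neighbourhood is {A}, so |N(S)| = 1 < |S| = 2.
No single vertex violates Hall's condition since each has at least one neighbour, so 2 is the minimum.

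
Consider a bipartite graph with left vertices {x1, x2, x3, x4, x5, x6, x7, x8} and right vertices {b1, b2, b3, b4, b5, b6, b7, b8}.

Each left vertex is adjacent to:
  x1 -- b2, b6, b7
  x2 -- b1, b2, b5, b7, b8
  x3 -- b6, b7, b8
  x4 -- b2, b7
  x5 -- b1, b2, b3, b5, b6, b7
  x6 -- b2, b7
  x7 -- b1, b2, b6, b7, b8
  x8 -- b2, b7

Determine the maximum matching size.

A valid assignment of size 7: x1–b6, x2–b5, x3–b8, x4–b2, x5–b3, x6–b7, x7–b1.
The set {x4, x6, x8} has only 2 neighbours ({b2, b7}), so by Hall's theorem at most 7 of the 8 left vertices can be matched.

7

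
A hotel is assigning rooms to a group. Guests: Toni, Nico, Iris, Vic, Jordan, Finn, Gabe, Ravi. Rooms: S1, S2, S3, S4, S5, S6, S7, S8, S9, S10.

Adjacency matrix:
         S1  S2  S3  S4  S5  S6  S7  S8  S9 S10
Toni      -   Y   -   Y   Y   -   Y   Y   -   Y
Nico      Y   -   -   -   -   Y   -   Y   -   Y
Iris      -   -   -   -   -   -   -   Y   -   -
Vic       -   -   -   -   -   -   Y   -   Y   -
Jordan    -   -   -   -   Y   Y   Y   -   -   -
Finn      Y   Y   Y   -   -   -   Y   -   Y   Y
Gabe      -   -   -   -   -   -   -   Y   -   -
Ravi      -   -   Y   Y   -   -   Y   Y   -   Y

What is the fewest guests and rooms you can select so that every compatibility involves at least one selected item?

{Toni, Nico, Vic, Jordan, Finn, Ravi, S8} is a vertex cover of size 7: every edge has an endpoint in this set.
No smaller cover exists because Toni–S2, Nico–S10, Iris–S8, Vic–S9, Jordan–S6, Finn–S3, Ravi–S7 is a matching of size 7, and a cover must include an endpoint of each of these disjoint edges (König's theorem).

7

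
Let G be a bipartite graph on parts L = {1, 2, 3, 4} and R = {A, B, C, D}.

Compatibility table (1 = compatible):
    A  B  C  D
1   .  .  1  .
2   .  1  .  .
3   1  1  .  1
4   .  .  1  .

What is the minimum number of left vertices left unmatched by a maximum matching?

1

A valid assignment of size 3: 1-C, 2-B, 3-D.
The set {1, 4} has only 1 neighbour ({C}), so by Hall's theorem at most 3 of the 4 left vertices can be matched.
That matches 3 of the 4, leaving 1 unmatched; no matching can do better.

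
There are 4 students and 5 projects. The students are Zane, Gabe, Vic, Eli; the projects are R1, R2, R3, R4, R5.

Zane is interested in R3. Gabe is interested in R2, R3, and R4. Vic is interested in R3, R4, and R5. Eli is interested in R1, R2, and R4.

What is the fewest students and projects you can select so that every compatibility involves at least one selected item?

A maximum matching has 4 edges (e.g. Zane–R3, Gabe–R2, Vic–R5, Eli–R4).
By König's theorem the minimum vertex cover has the same size. One such cover is {Zane, Gabe, Vic, Eli}.

4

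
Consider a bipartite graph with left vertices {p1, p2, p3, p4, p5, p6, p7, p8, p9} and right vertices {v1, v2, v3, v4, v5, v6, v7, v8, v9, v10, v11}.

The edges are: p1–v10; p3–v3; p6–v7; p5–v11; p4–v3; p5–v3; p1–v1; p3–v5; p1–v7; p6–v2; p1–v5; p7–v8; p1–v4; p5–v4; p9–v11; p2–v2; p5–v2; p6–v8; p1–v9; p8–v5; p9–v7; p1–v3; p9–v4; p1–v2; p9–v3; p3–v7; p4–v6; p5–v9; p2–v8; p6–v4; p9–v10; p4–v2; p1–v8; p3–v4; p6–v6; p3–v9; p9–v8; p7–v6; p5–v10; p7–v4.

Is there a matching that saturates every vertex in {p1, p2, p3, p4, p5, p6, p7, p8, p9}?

Yes

One maximum matching: p1–v8, p2–v2, p3–v3, p4–v6, p5–v11, p6–v7, p7–v4, p8–v5, p9–v10.
All 9 left vertices are covered.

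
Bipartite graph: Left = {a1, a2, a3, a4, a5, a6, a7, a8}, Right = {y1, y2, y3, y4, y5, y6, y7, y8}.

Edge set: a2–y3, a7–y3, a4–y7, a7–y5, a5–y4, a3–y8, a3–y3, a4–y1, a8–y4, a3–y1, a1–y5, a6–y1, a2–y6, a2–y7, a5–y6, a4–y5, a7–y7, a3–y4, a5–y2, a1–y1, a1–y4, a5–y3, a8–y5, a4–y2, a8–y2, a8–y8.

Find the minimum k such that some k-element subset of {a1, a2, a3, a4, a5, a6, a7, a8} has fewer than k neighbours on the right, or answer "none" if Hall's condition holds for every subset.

A matching saturating every left vertex exists, for instance a1→y5, a2→y6, a3→y4, a4→y7, a5→y2, a6→y1, a7→y3, a8→y8.
By Hall's marriage theorem, this means |N(S)| ≥ |S| for every subset S, so no violating subset exists.

none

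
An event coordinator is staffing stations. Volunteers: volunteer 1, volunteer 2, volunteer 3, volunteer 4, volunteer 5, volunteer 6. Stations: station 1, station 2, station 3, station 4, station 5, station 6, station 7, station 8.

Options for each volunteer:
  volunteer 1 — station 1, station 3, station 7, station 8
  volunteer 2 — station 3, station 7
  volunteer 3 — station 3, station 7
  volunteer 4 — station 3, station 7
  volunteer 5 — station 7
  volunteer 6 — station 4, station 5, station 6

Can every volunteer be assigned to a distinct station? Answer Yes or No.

The set {volunteer 2, volunteer 3, volunteer 4, volunteer 5} has only 2 neighbours ({station 3, station 7}), so by Hall's theorem at most 4 of the 6 volunteers can be matched.
Hence no matching covers every volunteer.

No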